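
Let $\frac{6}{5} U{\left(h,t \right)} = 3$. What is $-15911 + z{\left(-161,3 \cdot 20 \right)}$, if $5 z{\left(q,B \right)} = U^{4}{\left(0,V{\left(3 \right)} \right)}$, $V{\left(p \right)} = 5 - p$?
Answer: $- \frac{254451}{16} \approx -15903.0$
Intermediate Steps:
$U{\left(h,t \right)} = \frac{5}{2}$ ($U{\left(h,t \right)} = \frac{5}{6} \cdot 3 = \frac{5}{2}$)
$z{\left(q,B \right)} = \frac{125}{16}$ ($z{\left(q,B \right)} = \frac{\left(\frac{5}{2}\right)^{4}}{5} = \frac{1}{5} \cdot \frac{625}{16} = \frac{125}{16}$)
$-15911 + z{\left(-161,3 \cdot 20 \right)} = -15911 + \frac{125}{16} = - \frac{254451}{16}$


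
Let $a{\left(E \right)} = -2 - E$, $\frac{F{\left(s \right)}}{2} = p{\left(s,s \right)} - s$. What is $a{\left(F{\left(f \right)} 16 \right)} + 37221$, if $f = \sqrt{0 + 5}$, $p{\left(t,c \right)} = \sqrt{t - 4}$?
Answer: $37219 - 32 \sqrt{-4 + \sqrt{5}} + 32 \sqrt{5} \approx 37291.0 - 42.5 i$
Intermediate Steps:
$p{\left(t,c \right)} = \sqrt{-4 + t}$
$f = \sqrt{5} \approx 2.2361$
$F{\left(s \right)} = - 2 s + 2 \sqrt{-4 + s}$ ($F{\left(s \right)} = 2 \left(\sqrt{-4 + s} - s\right) = - 2 s + 2 \sqrt{-4 + s}$)
$a{\left(F{\left(f \right)} 16 \right)} + 37221 = \left(-2 - \left(- 2 \sqrt{5} + 2 \sqrt{-4 + \sqrt{5}}\right) 16\right) + 37221 = \left(-2 - \left(- 32 \sqrt{5} + 32 \sqrt{-4 + \sqrt{5}}\right)\right) + 37221 = \left(-2 + \left(- 32 \sqrt{-4 + \sqrt{5}} + 32 \sqrt{5}\right)\right) + 37221 = \left(-2 - 32 \sqrt{-4 + \sqrt{5}} + 32 \sqrt{5}\right) + 37221 = 37219 - 32 \sqrt{-4 + \sqrt{5}} + 32 \sqrt{5}$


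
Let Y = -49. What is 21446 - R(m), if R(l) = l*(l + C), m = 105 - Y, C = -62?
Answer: 7278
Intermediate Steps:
m = 154 (m = 105 - 1*(-49) = 105 + 49 = 154)
R(l) = l*(-62 + l) (R(l) = l*(l - 62) = l*(-62 + l))
21446 - R(m) = 21446 - 154*(-62 + 154) = 21446 - 154*92 = 21446 - 1*14168 = 21446 - 14168 = 7278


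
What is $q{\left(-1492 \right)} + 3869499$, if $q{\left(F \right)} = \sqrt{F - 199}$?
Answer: $3869499 + i \sqrt{1691} \approx 3.8695 \cdot 10^{6} + 41.122 i$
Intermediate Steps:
$q{\left(F \right)} = \sqrt{-199 + F}$
$q{\left(-1492 \right)} + 3869499 = \sqrt{-199 - 1492} + 3869499 = \sqrt{-1691} + 3869499 = i \sqrt{1691} + 3869499 = 3869499 + i \sqrt{1691}$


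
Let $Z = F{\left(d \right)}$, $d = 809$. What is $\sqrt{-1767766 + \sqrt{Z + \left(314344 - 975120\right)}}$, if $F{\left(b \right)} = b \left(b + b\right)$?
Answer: $\sqrt{-1767766 + \sqrt{648186}} \approx 1329.3 i$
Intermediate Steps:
$F{\left(b \right)} = 2 b^{2}$ ($F{\left(b \right)} = b 2 b = 2 b^{2}$)
$Z = 1308962$ ($Z = 2 \cdot 809^{2} = 2 \cdot 654481 = 1308962$)
$\sqrt{-1767766 + \sqrt{Z + \left(314344 - 975120\right)}} = \sqrt{-1767766 + \sqrt{1308962 + \left(314344 - 975120\right)}} = \sqrt{-1767766 + \sqrt{1308962 - 660776}} = \sqrt{-1767766 + \sqrt{648186}}$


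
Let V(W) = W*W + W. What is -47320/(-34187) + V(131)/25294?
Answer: 894036842/432362989 ≈ 2.0678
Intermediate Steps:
V(W) = W + W² (V(W) = W² + W = W + W²)
-47320/(-34187) + V(131)/25294 = -47320/(-34187) + (131*(1 + 131))/25294 = -47320*(-1/34187) + (131*132)*(1/25294) = 47320/34187 + 17292*(1/25294) = 47320/34187 + 8646/12647 = 894036842/432362989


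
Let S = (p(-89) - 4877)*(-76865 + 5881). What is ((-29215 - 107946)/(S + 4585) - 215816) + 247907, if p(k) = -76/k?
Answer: 988589924309074/30805831433 ≈ 32091.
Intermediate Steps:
S = 30805423368/89 (S = (-76/(-89) - 4877)*(-76865 + 5881) = (-76*(-1/89) - 4877)*(-70984) = (76/89 - 4877)*(-70984) = -433977/89*(-70984) = 30805423368/89 ≈ 3.4613e+8)
((-29215 - 107946)/(S + 4585) - 215816) + 247907 = ((-29215 - 107946)/(30805423368/89 + 4585) - 215816) + 247907 = (-137161/30805831433/89 - 215816) + 247907 = (-137161*89/30805831433 - 215816) + 247907 = (-12207329/30805831433 - 215816) + 247907 = -6648391328751657/30805831433 + 247907 = 988589924309074/30805831433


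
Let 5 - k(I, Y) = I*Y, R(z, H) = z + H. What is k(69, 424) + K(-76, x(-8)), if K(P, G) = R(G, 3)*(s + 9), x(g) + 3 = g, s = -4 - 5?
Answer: -29251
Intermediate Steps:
R(z, H) = H + z
s = -9
k(I, Y) = 5 - I*Y
x(g) = -3 + g
K(P, G) = 0 (K(P, G) = (3 + G)*(-9 + 9) = (3 + G)*0 = 0)
k(69, 424) + K(-76, x(-8)) = (5 - 1*69*424) + 0 = (5 - 29256) + 0 = -29251 + 0 = -29251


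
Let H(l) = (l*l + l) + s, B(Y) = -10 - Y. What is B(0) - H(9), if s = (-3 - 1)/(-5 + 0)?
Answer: -504/5 ≈ -100.80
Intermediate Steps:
s = 4/5 (s = -4/(-5) = -4*(-1/5) = 4/5 ≈ 0.80000)
H(l) = 4/5 + l + l**2 (H(l) = (l*l + l) + 4/5 = (l**2 + l) + 4/5 = (l + l**2) + 4/5 = 4/5 + l + l**2)
B(0) - H(9) = (-10 - 1*0) - (4/5 + 9 + 9**2) = (-10 + 0) - (4/5 + 9 + 81) = -10 - 1*454/5 = -10 - 454/5 = -504/5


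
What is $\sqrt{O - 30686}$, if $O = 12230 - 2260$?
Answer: $2 i \sqrt{5179} \approx 143.93 i$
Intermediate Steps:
$O = 9970$ ($O = 12230 - 2260 = 9970$)
$\sqrt{O - 30686} = \sqrt{9970 - 30686} = \sqrt{-20716} = 2 i \sqrt{5179}$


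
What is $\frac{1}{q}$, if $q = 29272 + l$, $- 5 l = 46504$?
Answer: $\frac{5}{99856} \approx 5.0072 \cdot 10^{-5}$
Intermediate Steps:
$l = - \frac{46504}{5}$ ($l = \left(- \frac{1}{5}\right) 46504 = - \frac{46504}{5} \approx -9300.8$)
$q = \frac{99856}{5}$ ($q = 29272 - \frac{46504}{5} = \frac{99856}{5} \approx 19971.0$)
$\frac{1}{q} = \frac{1}{\frac{99856}{5}} = \frac{5}{99856}$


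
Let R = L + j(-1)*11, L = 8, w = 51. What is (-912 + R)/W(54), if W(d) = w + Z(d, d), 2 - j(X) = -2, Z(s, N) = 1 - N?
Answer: 430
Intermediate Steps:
j(X) = 4 (j(X) = 2 - 1*(-2) = 2 + 2 = 4)
W(d) = 52 - d (W(d) = 51 + (1 - d) = 52 - d)
R = 52 (R = 8 + 4*11 = 8 + 44 = 52)
(-912 + R)/W(54) = (-912 + 52)/(52 - 1*54) = -860/(52 - 54) = -860/(-2) = -860*(-½) = 430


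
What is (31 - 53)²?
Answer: 484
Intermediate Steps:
(31 - 53)² = (-22)² = 484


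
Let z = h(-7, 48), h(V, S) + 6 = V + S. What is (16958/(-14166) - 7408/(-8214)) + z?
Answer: 336519338/9696627 ≈ 34.705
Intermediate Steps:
h(V, S) = -6 + S + V (h(V, S) = -6 + (V + S) = -6 + (S + V) = -6 + S + V)
z = 35 (z = -6 + 48 - 7 = 35)
(16958/(-14166) - 7408/(-8214)) + z = (16958/(-14166) - 7408/(-8214)) + 35 = (16958*(-1/14166) - 7408*(-1/8214)) + 35 = (-8479/7083 + 3704/4107) + 35 = -2862607/9696627 + 35 = 336519338/9696627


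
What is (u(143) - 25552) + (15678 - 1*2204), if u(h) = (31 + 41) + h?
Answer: -11863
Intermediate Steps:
u(h) = 72 + h
(u(143) - 25552) + (15678 - 1*2204) = ((72 + 143) - 25552) + (15678 - 1*2204) = (215 - 25552) + (15678 - 2204) = -25337 + 13474 = -11863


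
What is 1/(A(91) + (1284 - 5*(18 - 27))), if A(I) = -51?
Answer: 1/1278 ≈ 0.00078247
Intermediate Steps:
1/(A(91) + (1284 - 5*(18 - 27))) = 1/(-51 + (1284 - 5*(18 - 27))) = 1/(-51 + (1284 - 5*(-9))) = 1/(-51 + (1284 - 1*(-45))) = 1/(-51 + (1284 + 45)) = 1/(-51 + 1329) = 1/1278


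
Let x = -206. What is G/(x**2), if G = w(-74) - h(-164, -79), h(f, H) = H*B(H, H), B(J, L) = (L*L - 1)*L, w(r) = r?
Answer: -19471957/21218 ≈ -917.71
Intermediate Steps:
B(J, L) = L*(-1 + L**2) (B(J, L) = (L**2 - 1)*L = (-1 + L**2)*L = L*(-1 + L**2))
h(f, H) = H*(H**3 - H)
G = -38943914 (G = -74 - ((-79)**4 - 1*(-79)**2) = -74 - (38950081 - 1*6241) = -74 - (38950081 - 6241) = -74 - 1*38943840 = -74 - 38943840 = -38943914)
G/(x**2) = -38943914/((-206)**2) = -38943914/42436 = -38943914*1/42436 = -19471957/21218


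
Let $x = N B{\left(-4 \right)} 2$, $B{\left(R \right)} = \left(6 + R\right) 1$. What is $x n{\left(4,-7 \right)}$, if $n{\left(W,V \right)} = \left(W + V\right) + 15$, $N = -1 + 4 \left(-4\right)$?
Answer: $-816$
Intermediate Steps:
$N = -17$ ($N = -1 - 16 = -17$)
$B{\left(R \right)} = 6 + R$
$n{\left(W,V \right)} = 15 + V + W$ ($n{\left(W,V \right)} = \left(V + W\right) + 15 = 15 + V + W$)
$x = -68$ ($x = - 17 \left(6 - 4\right) 2 = \left(-17\right) 2 \cdot 2 = \left(-34\right) 2 = -68$)
$x n{\left(4,-7 \right)} = - 68 \left(15 - 7 + 4\right) = \left(-68\right) 12 = -816$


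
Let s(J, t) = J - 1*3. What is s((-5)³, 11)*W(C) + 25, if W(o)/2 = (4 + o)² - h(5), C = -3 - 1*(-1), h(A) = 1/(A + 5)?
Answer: -4867/5 ≈ -973.40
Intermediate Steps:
s(J, t) = -3 + J (s(J, t) = J - 3 = -3 + J)
h(A) = 1/(5 + A)
C = -2 (C = -3 + 1 = -2)
W(o) = -⅕ + 2*(4 + o)² (W(o) = 2*((4 + o)² - 1/(5 + 5)) = 2*((4 + o)² - 1/10) = 2*((4 + o)² - 1*⅒) = 2*((4 + o)² - ⅒) = 2*(-⅒ + (4 + o)²) = -⅕ + 2*(4 + o)²)
s((-5)³, 11)*W(C) + 25 = (-3 + (-5)³)*(-⅕ + 2*(4 - 2)²) + 25 = (-3 - 125)*(-⅕ + 2*2²) + 25 = -128*(-⅕ + 2*4) + 25 = -128*(-⅕ + 8) + 25 = -128*39/5 + 25 = -4992/5 + 25 = -4867/5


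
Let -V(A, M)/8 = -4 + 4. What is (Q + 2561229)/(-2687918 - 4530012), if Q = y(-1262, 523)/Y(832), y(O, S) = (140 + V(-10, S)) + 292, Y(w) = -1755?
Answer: -166479869/469165450 ≈ -0.35484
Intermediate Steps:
V(A, M) = 0 (V(A, M) = -8*(-4 + 4) = -8*0 = 0)
y(O, S) = 432 (y(O, S) = (140 + 0) + 292 = 140 + 292 = 432)
Q = -16/65 (Q = 432/(-1755) = 432*(-1/1755) = -16/65 ≈ -0.24615)
(Q + 2561229)/(-2687918 - 4530012) = (-16/65 + 2561229)/(-2687918 - 4530012) = (166479869/65)/(-7217930) = (166479869/65)*(-1/7217930) = -166479869/469165450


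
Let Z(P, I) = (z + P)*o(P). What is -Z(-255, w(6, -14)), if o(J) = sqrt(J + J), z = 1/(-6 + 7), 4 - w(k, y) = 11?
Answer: 254*I*sqrt(510) ≈ 5736.1*I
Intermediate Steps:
w(k, y) = -7 (w(k, y) = 4 - 1*11 = 4 - 11 = -7)
z = 1 (z = 1/1 = 1)
o(J) = sqrt(2)*sqrt(J) (o(J) = sqrt(2*J) = sqrt(2)*sqrt(J))
Z(P, I) = sqrt(2)*sqrt(P)*(1 + P) (Z(P, I) = (1 + P)*(sqrt(2)*sqrt(P)) = sqrt(2)*sqrt(P)*(1 + P))
-Z(-255, w(6, -14)) = -sqrt(2)*sqrt(-255)*(1 - 255) = -sqrt(2)*I*sqrt(255)*(-254) = -(-254)*I*sqrt(510) = 254*I*sqrt(510)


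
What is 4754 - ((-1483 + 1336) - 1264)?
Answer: 6165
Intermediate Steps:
4754 - ((-1483 + 1336) - 1264) = 4754 - (-147 - 1264) = 4754 - 1*(-1411) = 4754 + 1411 = 6165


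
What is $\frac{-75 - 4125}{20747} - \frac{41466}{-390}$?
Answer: $\frac{143109517}{1348555} \approx 106.12$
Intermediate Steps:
$\frac{-75 - 4125}{20747} - \frac{41466}{-390} = \left(-75 - 4125\right) \frac{1}{20747} - - \frac{6911}{65} = \left(-4200\right) \frac{1}{20747} + \frac{6911}{65} = - \frac{4200}{20747} + \frac{6911}{65} = \frac{143109517}{1348555}$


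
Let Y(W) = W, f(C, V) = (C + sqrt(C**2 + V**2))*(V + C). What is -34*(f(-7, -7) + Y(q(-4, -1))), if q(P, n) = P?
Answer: -3196 + 3332*sqrt(2) ≈ 1516.2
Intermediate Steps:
f(C, V) = (C + V)*(C + sqrt(C**2 + V**2)) (f(C, V) = (C + sqrt(C**2 + V**2))*(C + V) = (C + V)*(C + sqrt(C**2 + V**2)))
-34*(f(-7, -7) + Y(q(-4, -1))) = -34*(((-7)**2 - 7*(-7) - 7*sqrt((-7)**2 + (-7)**2) - 7*sqrt((-7)**2 + (-7)**2)) - 4) = -34*((49 + 49 - 7*sqrt(49 + 49) - 7*sqrt(49 + 49)) - 4) = -34*((49 + 49 - 49*sqrt(2) - 49*sqrt(2)) - 4) = -34*((98 - 98*sqrt(2)) - 4) = -34*(94 - 98*sqrt(2)) = -3196 + 3332*sqrt(2)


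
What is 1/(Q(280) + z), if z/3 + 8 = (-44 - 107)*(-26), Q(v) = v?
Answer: 1/12034 ≈ 8.3098e-5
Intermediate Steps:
z = 11754 (z = -24 + 3*((-44 - 107)*(-26)) = -24 + 3*(-151*(-26)) = -24 + 3*3926 = -24 + 11778 = 11754)
1/(Q(280) + z) = 1/(280 + 11754) = 1/12034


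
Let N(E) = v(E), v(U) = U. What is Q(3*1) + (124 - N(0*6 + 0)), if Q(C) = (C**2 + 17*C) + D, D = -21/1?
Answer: 163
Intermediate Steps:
D = -21 (D = -21*1 = -21)
N(E) = E
Q(C) = -21 + C**2 + 17*C (Q(C) = (C**2 + 17*C) - 21 = -21 + C**2 + 17*C)
Q(3*1) + (124 - N(0*6 + 0)) = (-21 + (3*1)**2 + 17*(3*1)) + (124 - (0*6 + 0)) = (-21 + 3**2 + 17*3) + (124 - (0 + 0)) = (-21 + 9 + 51) + (124 - 1*0) = 39 + (124 + 0) = 39 + 124 = 163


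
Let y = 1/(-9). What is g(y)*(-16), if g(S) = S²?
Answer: -16/81 ≈ -0.19753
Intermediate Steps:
y = -⅑ ≈ -0.11111
g(y)*(-16) = (-⅑)²*(-16) = (1/81)*(-16) = -16/81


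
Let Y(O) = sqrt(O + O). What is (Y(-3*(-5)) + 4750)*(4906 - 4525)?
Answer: 1809750 + 381*sqrt(30) ≈ 1.8118e+6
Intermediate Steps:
Y(O) = sqrt(2)*sqrt(O) (Y(O) = sqrt(2*O) = sqrt(2)*sqrt(O))
(Y(-3*(-5)) + 4750)*(4906 - 4525) = (sqrt(2)*sqrt(-3*(-5)) + 4750)*(4906 - 4525) = (sqrt(2)*sqrt(15) + 4750)*381 = (sqrt(30) + 4750)*381 = (4750 + sqrt(30))*381 = 1809750 + 381*sqrt(30)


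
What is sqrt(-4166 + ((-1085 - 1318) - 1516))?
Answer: 7*I*sqrt(165) ≈ 89.917*I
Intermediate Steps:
sqrt(-4166 + ((-1085 - 1318) - 1516)) = sqrt(-4166 + (-2403 - 1516)) = sqrt(-4166 - 3919) = sqrt(-8085) = 7*I*sqrt(165)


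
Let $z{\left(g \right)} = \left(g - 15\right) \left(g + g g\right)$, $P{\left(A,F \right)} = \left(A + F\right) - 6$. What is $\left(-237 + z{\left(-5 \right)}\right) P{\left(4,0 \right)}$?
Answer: $1274$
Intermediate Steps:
$P{\left(A,F \right)} = -6 + A + F$
$z{\left(g \right)} = \left(-15 + g\right) \left(g + g^{2}\right)$
$\left(-237 + z{\left(-5 \right)}\right) P{\left(4,0 \right)} = \left(-237 - 5 \left(-15 + \left(-5\right)^{2} - -70\right)\right) \left(-6 + 4 + 0\right) = \left(-237 - 5 \left(-15 + 25 + 70\right)\right) \left(-2\right) = \left(-237 - 400\right) \left(-2\right) = \left(-637\right) \left(-2\right) = 1274$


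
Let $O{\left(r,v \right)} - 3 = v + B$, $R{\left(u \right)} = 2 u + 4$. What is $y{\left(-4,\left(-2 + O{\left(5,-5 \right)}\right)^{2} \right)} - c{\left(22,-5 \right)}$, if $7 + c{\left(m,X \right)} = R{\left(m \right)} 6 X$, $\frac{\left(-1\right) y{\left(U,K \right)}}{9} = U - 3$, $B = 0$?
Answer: $1510$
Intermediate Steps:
$R{\left(u \right)} = 4 + 2 u$
$O{\left(r,v \right)} = 3 + v$ ($O{\left(r,v \right)} = 3 + \left(v + 0\right) = 3 + v$)
$y{\left(U,K \right)} = 27 - 9 U$ ($y{\left(U,K \right)} = - 9 \left(U - 3\right) = - 9 \left(-3 + U\right) = 27 - 9 U$)
$c{\left(m,X \right)} = -7 + 6 X \left(4 + 2 m\right)$ ($c{\left(m,X \right)} = -7 + \left(4 + 2 m\right) 6 X = -7 + 6 X \left(4 + 2 m\right)$)
$y{\left(-4,\left(-2 + O{\left(5,-5 \right)}\right)^{2} \right)} - c{\left(22,-5 \right)} = \left(27 - -36\right) - \left(-7 + 12 \left(-5\right) \left(2 + 22\right)\right) = \left(27 + 36\right) - \left(-7 + 12 \left(-5\right) 24\right) = 63 - \left(-7 - 1440\right) = 63 - -1447 = 63 + 1447 = 1510$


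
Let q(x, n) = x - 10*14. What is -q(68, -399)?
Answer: 72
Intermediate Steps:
q(x, n) = -140 + x (q(x, n) = x - 140 = -140 + x)
-q(68, -399) = -(-140 + 68) = -1*(-72) = 72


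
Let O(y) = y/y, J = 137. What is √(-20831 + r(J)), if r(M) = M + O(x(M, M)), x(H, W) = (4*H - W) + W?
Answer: I*√20693 ≈ 143.85*I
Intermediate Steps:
x(H, W) = 4*H (x(H, W) = (-W + 4*H) + W = 4*H)
O(y) = 1
r(M) = 1 + M (r(M) = M + 1 = 1 + M)
√(-20831 + r(J)) = √(-20831 + (1 + 137)) = √(-20831 + 138) = √(-20693) = I*√20693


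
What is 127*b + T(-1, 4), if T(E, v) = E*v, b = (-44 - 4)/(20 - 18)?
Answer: -3052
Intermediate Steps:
b = -24 (b = -48/2 = -48*½ = -24)
127*b + T(-1, 4) = 127*(-24) - 1*4 = -3048 - 4 = -3052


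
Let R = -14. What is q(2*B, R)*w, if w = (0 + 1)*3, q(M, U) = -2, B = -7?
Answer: -6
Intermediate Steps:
w = 3 (w = 1*3 = 3)
q(2*B, R)*w = -2*3 = -6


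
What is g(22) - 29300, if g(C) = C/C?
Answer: -29299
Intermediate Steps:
g(C) = 1
g(22) - 29300 = 1 - 29300 = -29299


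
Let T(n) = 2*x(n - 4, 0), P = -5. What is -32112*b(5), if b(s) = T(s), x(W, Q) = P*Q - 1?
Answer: 64224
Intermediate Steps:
x(W, Q) = -1 - 5*Q (x(W, Q) = -5*Q - 1 = -1 - 5*Q)
T(n) = -2 (T(n) = 2*(-1 - 5*0) = 2*(-1 + 0) = 2*(-1) = -2)
b(s) = -2
-32112*b(5) = -32112*(-2) = 64224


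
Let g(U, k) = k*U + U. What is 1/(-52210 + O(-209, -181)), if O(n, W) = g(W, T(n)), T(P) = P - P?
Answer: -1/52391 ≈ -1.9087e-5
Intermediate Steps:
T(P) = 0
g(U, k) = U + U*k (g(U, k) = U*k + U = U + U*k)
O(n, W) = W (O(n, W) = W*(1 + 0) = W*1 = W)
1/(-52210 + O(-209, -181)) = 1/(-52210 - 181) = 1/(-52391) = -1/52391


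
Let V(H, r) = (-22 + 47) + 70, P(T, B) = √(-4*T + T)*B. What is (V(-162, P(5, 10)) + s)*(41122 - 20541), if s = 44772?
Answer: 923407727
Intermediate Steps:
P(T, B) = B*√3*√(-T) (P(T, B) = √(-3*T)*B = (√3*√(-T))*B = B*√3*√(-T))
V(H, r) = 95 (V(H, r) = 25 + 70 = 95)
(V(-162, P(5, 10)) + s)*(41122 - 20541) = (95 + 44772)*(41122 - 20541) = 44867*20581 = 923407727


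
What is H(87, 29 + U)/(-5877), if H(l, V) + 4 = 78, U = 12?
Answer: -74/5877 ≈ -0.012591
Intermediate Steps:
H(l, V) = 74 (H(l, V) = -4 + 78 = 74)
H(87, 29 + U)/(-5877) = 74/(-5877) = 74*(-1/5877) = -74/5877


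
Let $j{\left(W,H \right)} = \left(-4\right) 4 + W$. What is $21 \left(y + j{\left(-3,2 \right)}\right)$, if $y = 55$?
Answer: $756$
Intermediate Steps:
$j{\left(W,H \right)} = -16 + W$
$21 \left(y + j{\left(-3,2 \right)}\right) = 21 \left(55 - 19\right) = 21 \cdot 36 = 756$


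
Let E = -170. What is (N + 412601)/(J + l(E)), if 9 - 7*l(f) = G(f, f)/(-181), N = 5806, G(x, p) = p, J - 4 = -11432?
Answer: -176707223/4825939 ≈ -36.616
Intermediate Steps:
J = -11428 (J = 4 - 11432 = -11428)
l(f) = 9/7 + f/1267 (l(f) = 9/7 - f/(7*(-181)) = 9/7 - f*(-1)/(7*181) = 9/7 - (-1)*f/1267 = 9/7 + f/1267)
(N + 412601)/(J + l(E)) = (5806 + 412601)/(-11428 + (9/7 + (1/1267)*(-170))) = 418407/(-11428 + (9/7 - 170/1267)) = 418407/(-11428 + 1459/1267) = 418407/(-14477817/1267) = 418407*(-1267/14477817) = -176707223/4825939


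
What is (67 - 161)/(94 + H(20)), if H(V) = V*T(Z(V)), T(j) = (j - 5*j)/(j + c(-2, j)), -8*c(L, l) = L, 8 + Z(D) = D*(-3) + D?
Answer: -8977/1297 ≈ -6.9214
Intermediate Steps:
Z(D) = -8 - 2*D (Z(D) = -8 + (D*(-3) + D) = -8 + (-3*D + D) = -8 - 2*D)
c(L, l) = -L/8
T(j) = -4*j/(¼ + j) (T(j) = (j - 5*j)/(j - ⅛*(-2)) = (-4*j)/(j + ¼) = (-4*j)/(¼ + j) = -4*j/(¼ + j))
H(V) = -16*V*(-8 - 2*V)/(-31 - 8*V) (H(V) = V*(-16*(-8 - 2*V)/(1 + 4*(-8 - 2*V))) = V*(-16*(-8 - 2*V)/(1 + (-32 - 8*V))) = V*(-16*(-8 - 2*V)/(-31 - 8*V)) = -16*V*(-8 - 2*V)/(-31 - 8*V))
(67 - 161)/(94 + H(20)) = (67 - 161)/(94 - 32*20*(4 + 20)/(31 + 8*20)) = -94/(94 - 32*20*24/(31 + 160)) = -94/(94 - 32*20*24/191) = -94/(94 - 32*20*1/191*24) = -94/(94 - 15360/191) = -94/2594/191 = -94*191/2594 = -8977/1297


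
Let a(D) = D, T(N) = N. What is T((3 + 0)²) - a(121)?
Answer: -112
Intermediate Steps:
T((3 + 0)²) - a(121) = (3 + 0)² - 1*121 = 3² - 121 = 9 - 121 = -112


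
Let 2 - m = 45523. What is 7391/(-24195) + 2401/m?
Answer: -8051794/22477155 ≈ -0.35822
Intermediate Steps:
m = -45521 (m = 2 - 1*45523 = 2 - 45523 = -45521)
7391/(-24195) + 2401/m = 7391/(-24195) + 2401/(-45521) = 7391*(-1/24195) + 2401*(-1/45521) = -7391/24195 - 49/929 = -8051794/22477155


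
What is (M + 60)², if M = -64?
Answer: 16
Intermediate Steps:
(M + 60)² = (-64 + 60)² = (-4)² = 16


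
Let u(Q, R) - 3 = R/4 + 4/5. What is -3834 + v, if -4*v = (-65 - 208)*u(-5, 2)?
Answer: -141621/40 ≈ -3540.5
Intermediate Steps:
u(Q, R) = 19/5 + R/4 (u(Q, R) = 3 + (R/4 + 4/5) = 3 + (R*(¼) + 4*(⅕)) = 3 + (R/4 + ⅘) = 3 + (⅘ + R/4) = 19/5 + R/4)
v = 11739/40 (v = -(-65 - 208)*(19/5 + (¼)*2)/4 = -(-273)*(19/5 + ½)/4 = -(-273)*43/(4*10) = -¼*(-11739/10) = 11739/40 ≈ 293.48)
-3834 + v = -3834 + 11739/40 = -141621/40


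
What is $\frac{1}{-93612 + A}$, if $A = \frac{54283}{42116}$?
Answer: $- \frac{42116}{3942508709} \approx -1.0683 \cdot 10^{-5}$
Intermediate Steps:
$A = \frac{54283}{42116}$ ($A = 54283 \cdot \frac{1}{42116} = \frac{54283}{42116} \approx 1.2889$)
$\frac{1}{-93612 + A} = \frac{1}{-93612 + \frac{54283}{42116}} = \frac{1}{- \frac{3942508709}{42116}} = - \frac{42116}{3942508709}$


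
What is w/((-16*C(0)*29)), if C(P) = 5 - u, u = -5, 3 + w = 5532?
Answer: -5529/4640 ≈ -1.1916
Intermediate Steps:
w = 5529 (w = -3 + 5532 = 5529)
C(P) = 10 (C(P) = 5 - 1*(-5) = 5 + 5 = 10)
w/((-16*C(0)*29)) = 5529/((-16*10*29)) = 5529/((-160*29)) = 5529/(-4640) = 5529*(-1/4640) = -5529/4640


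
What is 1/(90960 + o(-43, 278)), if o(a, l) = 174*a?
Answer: 1/83478 ≈ 1.1979e-5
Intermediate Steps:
1/(90960 + o(-43, 278)) = 1/(90960 + 174*(-43)) = 1/(90960 - 7482) = 1/83478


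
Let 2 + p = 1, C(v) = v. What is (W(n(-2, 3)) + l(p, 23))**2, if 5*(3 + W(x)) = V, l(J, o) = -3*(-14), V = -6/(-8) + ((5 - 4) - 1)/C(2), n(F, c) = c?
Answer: 613089/400 ≈ 1532.7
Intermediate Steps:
p = -1 (p = -2 + 1 = -1)
V = 3/4 (V = -6/(-8) + ((5 - 4) - 1)/2 = -6*(-1/8) + (1 - 1)*(1/2) = 3/4 + 0*(1/2) = 3/4 + 0 = 3/4 ≈ 0.75000)
l(J, o) = 42
W(x) = -57/20 (W(x) = -3 + (1/5)*(3/4) = -3 + 3/20 = -57/20)
(W(n(-2, 3)) + l(p, 23))**2 = (-57/20 + 42)**2 = (783/20)**2 = 613089/400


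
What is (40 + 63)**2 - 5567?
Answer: 5042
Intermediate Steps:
(40 + 63)**2 - 5567 = 103**2 - 5567 = 10609 - 5567 = 5042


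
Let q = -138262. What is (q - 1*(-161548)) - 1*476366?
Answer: -453080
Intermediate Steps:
(q - 1*(-161548)) - 1*476366 = (-138262 - 1*(-161548)) - 1*476366 = (-138262 + 161548) - 476366 = 23286 - 476366 = -453080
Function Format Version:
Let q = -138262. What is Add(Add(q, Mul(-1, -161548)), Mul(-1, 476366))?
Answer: -453080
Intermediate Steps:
Add(Add(q, Mul(-1, -161548)), Mul(-1, 476366)) = Add(Add(-138262, Mul(-1, -161548)), Mul(-1, 476366)) = Add(Add(-138262, 161548), -476366) = Add(23286, -476366) = -453080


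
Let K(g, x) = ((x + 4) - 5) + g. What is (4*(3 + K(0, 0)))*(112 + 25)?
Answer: 1096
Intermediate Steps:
K(g, x) = -1 + g + x (K(g, x) = ((4 + x) - 5) + g = (-1 + x) + g = -1 + g + x)
(4*(3 + K(0, 0)))*(112 + 25) = (4*(3 + (-1 + 0 + 0)))*(112 + 25) = (4*(3 - 1))*137 = (4*2)*137 = 8*137 = 1096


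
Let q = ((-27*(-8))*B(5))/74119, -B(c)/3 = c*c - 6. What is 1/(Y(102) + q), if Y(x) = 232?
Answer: 3901/904384 ≈ 0.0043134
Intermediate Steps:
B(c) = 18 - 3*c² (B(c) = -3*(c*c - 6) = -3*(c² - 6) = -3*(-6 + c²) = 18 - 3*c²)
q = -648/3901 (q = ((-27*(-8))*(18 - 3*5²))/74119 = (216*(18 - 3*25))*(1/74119) = (216*(18 - 75))*(1/74119) = (216*(-57))*(1/74119) = -12312*1/74119 = -648/3901 ≈ -0.16611)
1/(Y(102) + q) = 1/(232 - 648/3901) = 1/(904384/3901) = 3901/904384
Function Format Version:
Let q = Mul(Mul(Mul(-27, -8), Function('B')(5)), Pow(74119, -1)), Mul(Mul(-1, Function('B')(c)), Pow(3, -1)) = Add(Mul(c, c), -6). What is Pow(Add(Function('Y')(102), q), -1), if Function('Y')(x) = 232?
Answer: Rational(3901, 904384) ≈ 0.0043134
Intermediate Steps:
Function('B')(c) = Add(18, Mul(-3, Pow(c, 2))) (Function('B')(c) = Mul(-3, Add(Mul(c, c), -6)) = Mul(-3, Add(Pow(c, 2), -6)) = Mul(-3, Add(-6, Pow(c, 2))) = Add(18, Mul(-3, Pow(c, 2))))
q = Rational(-648, 3901) (q = Mul(Mul(Mul(-27, -8), Add(18, Mul(-3, Pow(5, 2)))), Pow(74119, -1)) = Mul(Mul(216, Add(18, Mul(-3, 25))), Rational(1, 74119)) = Mul(Mul(216, Add(18, -75)), Rational(1, 74119)) = Mul(Mul(216, -57), Rational(1, 74119)) = Mul(-12312, Rational(1, 74119)) = Rational(-648, 3901) ≈ -0.16611)
Pow(Add(Function('Y')(102), q), -1) = Pow(Add(232, Rational(-648, 3901)), -1) = Pow(Rational(904384, 3901), -1) = Rational(3901, 904384)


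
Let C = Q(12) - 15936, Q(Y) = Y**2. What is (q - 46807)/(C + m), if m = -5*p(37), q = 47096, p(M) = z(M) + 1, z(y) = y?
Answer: -289/15982 ≈ -0.018083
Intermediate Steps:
p(M) = 1 + M (p(M) = M + 1 = 1 + M)
C = -15792 (C = 12**2 - 15936 = 144 - 15936 = -15792)
m = -190 (m = -5*(1 + 37) = -5*38 = -190)
(q - 46807)/(C + m) = (47096 - 46807)/(-15792 - 190) = 289/(-15982) = 289*(-1/15982) = -289/15982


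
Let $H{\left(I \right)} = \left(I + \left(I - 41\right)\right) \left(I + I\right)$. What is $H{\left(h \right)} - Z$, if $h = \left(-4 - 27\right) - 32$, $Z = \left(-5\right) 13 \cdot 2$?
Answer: $21172$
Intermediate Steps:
$Z = -130$ ($Z = \left(-65\right) 2 = -130$)
$h = -63$ ($h = -31 - 32 = -63$)
$H{\left(I \right)} = 2 I \left(-41 + 2 I\right)$ ($H{\left(I \right)} = \left(I + \left(-41 + I\right)\right) 2 I = \left(-41 + 2 I\right) 2 I = 2 I \left(-41 + 2 I\right)$)
$H{\left(h \right)} - Z = 2 \left(-63\right) \left(-41 + 2 \left(-63\right)\right) - -130 = 2 \left(-63\right) \left(-41 - 126\right) + 130 = 2 \left(-63\right) \left(-167\right) + 130 = 21042 + 130 = 21172$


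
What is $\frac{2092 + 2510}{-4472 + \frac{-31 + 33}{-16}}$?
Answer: $- \frac{36816}{35777} \approx -1.029$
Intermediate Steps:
$\frac{2092 + 2510}{-4472 + \frac{-31 + 33}{-16}} = \frac{4602}{-4472 - \frac{1}{8}} = \frac{4602}{- \frac{35777}{8}} = 4602 \left(- \frac{8}{35777}\right) = - \frac{36816}{35777}$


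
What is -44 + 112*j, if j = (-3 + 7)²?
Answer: 1748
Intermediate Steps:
j = 16 (j = 4² = 16)
-44 + 112*j = -44 + 112*16 = -44 + 1792 = 1748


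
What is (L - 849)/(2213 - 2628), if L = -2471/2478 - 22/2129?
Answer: 640621759/312771390 ≈ 2.0482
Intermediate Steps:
L = -759325/753666 (L = -2471*1/2478 - 22*1/2129 = -353/354 - 22/2129 = -759325/753666 ≈ -1.0075)
(L - 849)/(2213 - 2628) = (-759325/753666 - 849)/(2213 - 2628) = -640621759/753666/(-415) = -640621759/753666*(-1/415) = 640621759/312771390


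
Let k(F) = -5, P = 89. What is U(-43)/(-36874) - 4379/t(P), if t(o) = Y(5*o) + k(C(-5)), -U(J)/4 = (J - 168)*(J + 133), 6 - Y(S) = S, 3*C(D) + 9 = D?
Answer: 63872503/8186028 ≈ 7.8026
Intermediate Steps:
C(D) = -3 + D/3
Y(S) = 6 - S
U(J) = -4*(-168 + J)*(133 + J) (U(J) = -4*(J - 168)*(J + 133) = -4*(-168 + J)*(133 + J))
t(o) = 1 - 5*o (t(o) = (6 - 5*o) - 5 = 1 - 5*o)
U(-43)/(-36874) - 4379/t(P) = (89376 - 4*(-43)² + 140*(-43))/(-36874) - 4379/(1 - 5*89) = (89376 - 4*1849 - 6020)*(-1/36874) - 4379/(1 - 445) = (89376 - 7396 - 6020)*(-1/36874) - 4379/(-444) = 75960*(-1/36874) - 4379*(-1/444) = -37980/18437 + 4379/444 = 63872503/8186028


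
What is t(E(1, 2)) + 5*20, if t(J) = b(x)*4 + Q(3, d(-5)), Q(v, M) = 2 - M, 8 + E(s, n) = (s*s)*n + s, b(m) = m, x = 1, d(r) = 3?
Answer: 103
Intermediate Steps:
E(s, n) = -8 + s + n*s² (E(s, n) = -8 + ((s*s)*n + s) = -8 + (s²*n + s) = -8 + (n*s² + s) = -8 + (s + n*s²) = -8 + s + n*s²)
t(J) = 3 (t(J) = 1*4 + (2 - 1*3) = 4 + (2 - 3) = 4 - 1 = 3)
t(E(1, 2)) + 5*20 = 3 + 5*20 = 3 + 100 = 103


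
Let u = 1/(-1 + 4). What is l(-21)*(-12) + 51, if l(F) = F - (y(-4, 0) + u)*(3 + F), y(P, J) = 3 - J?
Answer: -417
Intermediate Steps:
u = ⅓ (u = 1/3 = ⅓ ≈ 0.33333)
l(F) = -10 - 7*F/3 (l(F) = F - ((3 - 1*0) + ⅓)*(3 + F) = F - ((3 + 0) + ⅓)*(3 + F) = F - (3 + ⅓)*(3 + F) = F - 10*(3 + F)/3 = F - (10 + 10*F/3) = F + (-10 - 10*F/3) = -10 - 7*F/3)
l(-21)*(-12) + 51 = (-10 - 7/3*(-21))*(-12) + 51 = (-10 + 49)*(-12) + 51 = 39*(-12) + 51 = -468 + 51 = -417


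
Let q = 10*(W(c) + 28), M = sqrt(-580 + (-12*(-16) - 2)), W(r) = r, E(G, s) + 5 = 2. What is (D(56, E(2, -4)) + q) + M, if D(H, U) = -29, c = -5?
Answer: 201 + I*sqrt(390) ≈ 201.0 + 19.748*I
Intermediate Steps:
E(G, s) = -3 (E(G, s) = -5 + 2 = -3)
M = I*sqrt(390) (M = sqrt(-580 + (192 - 2)) = sqrt(-580 + 190) = sqrt(-390) = I*sqrt(390) ≈ 19.748*I)
q = 230 (q = 10*(-5 + 28) = 10*23 = 230)
(D(56, E(2, -4)) + q) + M = (-29 + 230) + I*sqrt(390) = 201 + I*sqrt(390)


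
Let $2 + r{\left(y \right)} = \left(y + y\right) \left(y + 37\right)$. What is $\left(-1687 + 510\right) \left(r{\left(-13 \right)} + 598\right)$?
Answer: $32956$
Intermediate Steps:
$r{\left(y \right)} = -2 + 2 y \left(37 + y\right)$ ($r{\left(y \right)} = -2 + \left(y + y\right) \left(y + 37\right) = -2 + 2 y \left(37 + y\right)$)
$\left(-1687 + 510\right) \left(r{\left(-13 \right)} + 598\right) = \left(-1687 + 510\right) \left(\left(-2 + 2 \left(-13\right)^{2} + 74 \left(-13\right)\right) + 598\right) = - 1177 \left(\left(-2 + 2 \cdot 169 - 962\right) + 598\right) = - 1177 \left(\left(-2 + 338 - 962\right) + 598\right) = - 1177 \left(-626 + 598\right) = \left(-1177\right) \left(-28\right) = 32956$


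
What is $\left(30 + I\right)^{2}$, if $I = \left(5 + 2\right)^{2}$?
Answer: $6241$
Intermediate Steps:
$I = 49$ ($I = 7^{2} = 49$)
$\left(30 + I\right)^{2} = \left(30 + 49\right)^{2} = 79^{2} = 6241$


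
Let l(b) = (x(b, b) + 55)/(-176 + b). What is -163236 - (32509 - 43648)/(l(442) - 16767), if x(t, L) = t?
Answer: -103993997982/637075 ≈ -1.6324e+5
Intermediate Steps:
l(b) = (55 + b)/(-176 + b) (l(b) = (b + 55)/(-176 + b) = (55 + b)/(-176 + b))
-163236 - (32509 - 43648)/(l(442) - 16767) = -163236 - (32509 - 43648)/((55 + 442)/(-176 + 442) - 16767) = -163236 - (-11139)/(497/266 - 16767) = -163236 - (-11139)/((1/266)*497 - 16767) = -163236 - (-11139)/(71/38 - 16767) = -163236 - (-11139)/(-637075/38) = -163236 - (-11139)*(-38)/637075 = -163236 - 1*423282/637075 = -163236 - 423282/637075 = -103993997982/637075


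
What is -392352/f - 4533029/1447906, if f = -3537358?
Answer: -7733428791235/2560880936174 ≈ -3.0198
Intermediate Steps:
-392352/f - 4533029/1447906 = -392352/(-3537358) - 4533029/1447906 = -392352*(-1/3537358) - 4533029*1/1447906 = 196176/1768679 - 4533029/1447906 = -7733428791235/2560880936174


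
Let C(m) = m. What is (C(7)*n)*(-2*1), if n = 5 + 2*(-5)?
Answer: 70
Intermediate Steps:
n = -5 (n = 5 - 10 = -5)
(C(7)*n)*(-2*1) = (7*(-5))*(-2*1) = -35*(-2) = 70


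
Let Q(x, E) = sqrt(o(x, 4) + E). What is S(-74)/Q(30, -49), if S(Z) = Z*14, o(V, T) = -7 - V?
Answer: 518*I*sqrt(86)/43 ≈ 111.71*I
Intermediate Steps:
S(Z) = 14*Z
Q(x, E) = sqrt(-7 + E - x) (Q(x, E) = sqrt((-7 - x) + E) = sqrt(-7 + E - x))
S(-74)/Q(30, -49) = (14*(-74))/(sqrt(-7 - 49 - 1*30)) = -1036/sqrt(-7 - 49 - 30) = -1036*(-I*sqrt(86)/86) = -(-518)*I*sqrt(86)/43 = 518*I*sqrt(86)/43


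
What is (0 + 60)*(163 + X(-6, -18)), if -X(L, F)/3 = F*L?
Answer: -9660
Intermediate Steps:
X(L, F) = -3*F*L
(0 + 60)*(163 + X(-6, -18)) = (0 + 60)*(163 - 3*(-18)*(-6)) = 60*(163 - 324) = 60*(-161) = -9660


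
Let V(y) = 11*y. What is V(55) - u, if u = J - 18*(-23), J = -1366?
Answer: 1557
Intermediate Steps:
u = -952 (u = -1366 - 18*(-23) = -1366 + 414 = -952)
V(55) - u = 11*55 - 1*(-952) = 605 + 952 = 1557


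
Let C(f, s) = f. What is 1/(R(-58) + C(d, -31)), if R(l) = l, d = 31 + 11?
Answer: -1/16 ≈ -0.062500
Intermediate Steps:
d = 42
1/(R(-58) + C(d, -31)) = 1/(-58 + 42) = 1/(-16) = -1/16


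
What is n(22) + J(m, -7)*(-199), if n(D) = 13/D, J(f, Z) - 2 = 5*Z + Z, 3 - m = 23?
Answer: 175133/22 ≈ 7960.6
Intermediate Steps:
m = -20 (m = 3 - 1*23 = 3 - 23 = -20)
J(f, Z) = 2 + 6*Z (J(f, Z) = 2 + (5*Z + Z) = 2 + 6*Z)
n(22) + J(m, -7)*(-199) = 13/22 + (2 + 6*(-7))*(-199) = 13*(1/22) + (2 - 42)*(-199) = 13/22 - 40*(-199) = 13/22 + 7960 = 175133/22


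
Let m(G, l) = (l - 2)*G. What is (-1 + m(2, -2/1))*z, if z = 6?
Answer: -54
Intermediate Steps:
m(G, l) = G*(-2 + l) (m(G, l) = (-2 + l)*G = G*(-2 + l))
(-1 + m(2, -2/1))*z = (-1 + 2*(-2 - 2/1))*6 = (-1 + 2*(-2 - 2*1))*6 = (-1 + 2*(-2 - 2))*6 = (-1 + 2*(-4))*6 = (-1 - 8)*6 = -9*6 = -54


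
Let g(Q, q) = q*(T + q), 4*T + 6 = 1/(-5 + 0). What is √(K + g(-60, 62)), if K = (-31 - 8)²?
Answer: √526890/10 ≈ 72.587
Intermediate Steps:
T = -31/20 (T = -3/2 + 1/(4*(-5 + 0)) = -3/2 + (¼)/(-5) = -3/2 + (¼)*(-⅕) = -3/2 - 1/20 = -31/20 ≈ -1.5500)
K = 1521 (K = (-39)² = 1521)
g(Q, q) = q*(-31/20 + q)
√(K + g(-60, 62)) = √(1521 + (1/20)*62*(-31 + 20*62)) = √(1521 + (1/20)*62*(-31 + 1240)) = √(1521 + (1/20)*62*1209) = √(1521 + 37479/10) = √(52689/10) = √526890/10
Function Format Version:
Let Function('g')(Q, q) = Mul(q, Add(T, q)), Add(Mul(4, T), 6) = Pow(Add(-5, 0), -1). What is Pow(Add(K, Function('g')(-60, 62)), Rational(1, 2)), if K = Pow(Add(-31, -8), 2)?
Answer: Mul(Rational(1, 10), Pow(526890, Rational(1, 2))) ≈ 72.587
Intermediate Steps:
T = Rational(-31, 20) (T = Add(Rational(-3, 2), Mul(Rational(1, 4), Pow(Add(-5, 0), -1))) = Add(Rational(-3, 2), Mul(Rational(1, 4), Pow(-5, -1))) = Add(Rational(-3, 2), Mul(Rational(1, 4), Rational(-1, 5))) = Add(Rational(-3, 2), Rational(-1, 20)) = Rational(-31, 20) ≈ -1.5500)
K = 1521 (K = Pow(-39, 2) = 1521)
Function('g')(Q, q) = Mul(q, Add(Rational(-31, 20), q))
Pow(Add(K, Function('g')(-60, 62)), Rational(1, 2)) = Pow(Add(1521, Mul(Rational(1, 20), 62, Add(-31, Mul(20, 62)))), Rational(1, 2)) = Pow(Add(1521, Mul(Rational(1, 20), 62, Add(-31, 1240))), Rational(1, 2)) = Pow(Add(1521, Mul(Rational(1, 20), 62, 1209)), Rational(1, 2)) = Pow(Add(1521, Rational(37479, 10)), Rational(1, 2)) = Pow(Rational(52689, 10), Rational(1, 2)) = Mul(Rational(1, 10), Pow(526890, Rational(1, 2)))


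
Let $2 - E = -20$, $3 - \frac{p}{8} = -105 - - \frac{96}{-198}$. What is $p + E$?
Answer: $\frac{29366}{33} \approx 889.88$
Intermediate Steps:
$p = \frac{28640}{33}$ ($p = 24 - 8 \left(-105 - - \frac{96}{-198}\right) = 24 - 8 \left(-105 - \left(-96\right) \left(- \frac{1}{198}\right)\right) = 24 - 8 \left(-105 - \frac{16}{33}\right) = 24 - - \frac{27848}{33} = 24 + \frac{27848}{33} = \frac{28640}{33} \approx 867.88$)
$E = 22$ ($E = 2 - -20 = 2 + 20 = 22$)
$p + E = \frac{28640}{33} + 22 = \frac{29366}{33}$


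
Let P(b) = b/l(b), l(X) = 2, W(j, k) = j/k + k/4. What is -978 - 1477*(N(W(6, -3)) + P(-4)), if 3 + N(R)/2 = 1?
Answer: 7884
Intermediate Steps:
W(j, k) = k/4 + j/k (W(j, k) = j/k + k*(¼) = j/k + k/4 = k/4 + j/k)
N(R) = -4 (N(R) = -6 + 2*1 = -6 + 2 = -4)
P(b) = b/2
-978 - 1477*(N(W(6, -3)) + P(-4)) = -978 - 1477*(-4 + (½)*(-4)) = -978 - 1477*(-4 - 2) = -978 - 1477*(-6) = -978 - 211*(-42) = -978 + 8862 = 7884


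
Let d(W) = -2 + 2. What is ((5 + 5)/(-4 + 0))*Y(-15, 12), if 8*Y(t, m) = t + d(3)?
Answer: 75/16 ≈ 4.6875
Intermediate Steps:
d(W) = 0
Y(t, m) = t/8 (Y(t, m) = (t + 0)/8 = t/8)
((5 + 5)/(-4 + 0))*Y(-15, 12) = ((5 + 5)/(-4 + 0))*((⅛)*(-15)) = (10/(-4))*(-15/8) = (10*(-¼))*(-15/8) = -5/2*(-15/8) = 75/16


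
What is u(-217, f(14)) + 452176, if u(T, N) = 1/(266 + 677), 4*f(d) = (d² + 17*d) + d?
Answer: 426401969/943 ≈ 4.5218e+5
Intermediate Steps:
f(d) = d²/4 + 9*d/2 (f(d) = ((d² + 17*d) + d)/4 = (d² + 18*d)/4 = d²/4 + 9*d/2)
u(T, N) = 1/943
u(-217, f(14)) + 452176 = 1/943 + 452176 = 426401969/943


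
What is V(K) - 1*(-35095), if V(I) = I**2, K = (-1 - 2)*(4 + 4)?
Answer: 35671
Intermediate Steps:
K = -24 (K = -3*8 = -24)
V(K) - 1*(-35095) = (-24)**2 - 1*(-35095) = 576 + 35095 = 35671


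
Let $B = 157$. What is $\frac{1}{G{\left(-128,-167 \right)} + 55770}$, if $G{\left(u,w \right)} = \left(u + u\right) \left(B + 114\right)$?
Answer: $- \frac{1}{13606} \approx -7.3497 \cdot 10^{-5}$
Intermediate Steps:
$G{\left(u,w \right)} = 542 u$ ($G{\left(u,w \right)} = \left(u + u\right) \left(157 + 114\right) = 2 u 271 = 542 u$)
$\frac{1}{G{\left(-128,-167 \right)} + 55770} = \frac{1}{542 \left(-128\right) + 55770} = \frac{1}{-69376 + 55770} = \frac{1}{-13606} = - \frac{1}{13606}$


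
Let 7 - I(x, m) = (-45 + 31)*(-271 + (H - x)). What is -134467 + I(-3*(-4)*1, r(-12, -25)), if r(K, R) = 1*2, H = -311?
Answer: -142776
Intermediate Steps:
r(K, R) = 2
I(x, m) = -8141 - 14*x (I(x, m) = 7 - (-45 + 31)*(-271 + (-311 - x)) = 7 - (-14)*(-582 - x) = 7 - (8148 + 14*x) = 7 + (-8148 - 14*x) = -8141 - 14*x)
-134467 + I(-3*(-4)*1, r(-12, -25)) = -134467 + (-8141 - 14*(-3*(-4))) = -134467 + (-8141 - 168) = -134467 - 8309 = -142776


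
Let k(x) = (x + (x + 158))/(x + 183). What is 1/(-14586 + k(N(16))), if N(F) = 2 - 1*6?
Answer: -179/2610744 ≈ -6.8563e-5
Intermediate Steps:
N(F) = -4 (N(F) = 2 - 6 = -4)
k(x) = (158 + 2*x)/(183 + x) (k(x) = (x + (158 + x))/(183 + x) = (158 + 2*x)/(183 + x))
1/(-14586 + k(N(16))) = 1/(-14586 + 2*(79 - 4)/(183 - 4)) = 1/(-14586 + 2*75/179) = 1/(-14586 + 2*(1/179)*75) = 1/(-14586 + 150/179) = 1/(-2610744/179) = -179/2610744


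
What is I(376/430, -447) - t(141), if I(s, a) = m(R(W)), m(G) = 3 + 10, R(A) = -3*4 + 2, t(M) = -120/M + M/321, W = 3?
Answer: 67448/5029 ≈ 13.412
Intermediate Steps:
t(M) = -120/M + M/321 (t(M) = -120/M + M*(1/321) = -120/M + M/321)
R(A) = -10 (R(A) = -12 + 2 = -10)
m(G) = 13
I(s, a) = 13
I(376/430, -447) - t(141) = 13 - (-120/141 + (1/321)*141) = 13 - (-120*1/141 + 47/107) = 13 - (-40/47 + 47/107) = 13 - 1*(-2071/5029) = 13 + 2071/5029 = 67448/5029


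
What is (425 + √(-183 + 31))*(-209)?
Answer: -88825 - 418*I*√38 ≈ -88825.0 - 2576.7*I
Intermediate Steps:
(425 + √(-183 + 31))*(-209) = (425 + √(-152))*(-209) = (425 + 2*I*√38)*(-209) = -88825 - 418*I*√38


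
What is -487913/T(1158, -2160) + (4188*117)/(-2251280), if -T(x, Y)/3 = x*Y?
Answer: -59691004541/211165561440 ≈ -0.28267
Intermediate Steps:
T(x, Y) = -3*Y*x (T(x, Y) = -3*x*Y = -3*Y*x)
-487913/T(1158, -2160) + (4188*117)/(-2251280) = -487913/((-3*(-2160)*1158)) + (4188*117)/(-2251280) = -487913/7503840 + 489996*(-1/2251280) = -487913*1/7503840 - 122499/562820 = -487913/7503840 - 122499/562820 = -59691004541/211165561440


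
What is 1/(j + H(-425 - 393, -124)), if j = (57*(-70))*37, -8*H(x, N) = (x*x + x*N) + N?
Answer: -1/243934 ≈ -4.0995e-6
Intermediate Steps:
H(x, N) = -N/8 - x**2/8 - N*x/8 (H(x, N) = -((x*x + x*N) + N)/8 = -((x**2 + N*x) + N)/8 = -(N + x**2 + N*x)/8 = -N/8 - x**2/8 - N*x/8)
j = -147630 (j = -3990*37 = -147630)
1/(j + H(-425 - 393, -124)) = 1/(-147630 + (-1/8*(-124) - (-425 - 393)**2/8 - 1/8*(-124)*(-425 - 393))) = 1/(-147630 + (31/2 - 1/8*(-818)**2 - 1/8*(-124)*(-818))) = 1/(-147630 + (31/2 - 1/8*669124 - 12679)) = 1/(-147630 + (31/2 - 167281/2 - 12679)) = 1/(-147630 - 96304) = 1/(-243934) = -1/243934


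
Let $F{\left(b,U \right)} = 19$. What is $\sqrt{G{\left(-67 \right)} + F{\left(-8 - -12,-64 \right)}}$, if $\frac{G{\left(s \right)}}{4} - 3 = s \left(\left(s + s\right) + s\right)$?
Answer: $\sqrt{53899} \approx 232.16$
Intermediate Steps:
$G{\left(s \right)} = 12 + 12 s^{2}$ ($G{\left(s \right)} = 12 + 4 s \left(\left(s + s\right) + s\right) = 12 + 4 s \left(2 s + s\right) = 12 + 4 s 3 s = 12 + 4 \cdot 3 s^{2} = 12 + 12 s^{2}$)
$\sqrt{G{\left(-67 \right)} + F{\left(-8 - -12,-64 \right)}} = \sqrt{\left(12 + 12 \left(-67\right)^{2}\right) + 19} = \sqrt{\left(12 + 12 \cdot 4489\right) + 19} = \sqrt{\left(12 + 53868\right) + 19} = \sqrt{53880 + 19} = \sqrt{53899}$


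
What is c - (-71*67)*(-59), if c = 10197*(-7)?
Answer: -352042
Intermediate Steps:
c = -71379
c - (-71*67)*(-59) = -71379 - (-71*67)*(-59) = -71379 - (-4757)*(-59) = -71379 - 1*280663 = -71379 - 280663 = -352042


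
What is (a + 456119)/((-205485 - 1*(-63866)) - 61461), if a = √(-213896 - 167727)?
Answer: -456119/203080 - I*√381623/203080 ≈ -2.246 - 0.0030419*I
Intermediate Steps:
a = I*√381623 (a = √(-381623) = I*√381623 ≈ 617.76*I)
(a + 456119)/((-205485 - 1*(-63866)) - 61461) = (I*√381623 + 456119)/((-205485 - 1*(-63866)) - 61461) = (456119 + I*√381623)/((-205485 + 63866) - 61461) = (456119 + I*√381623)/(-141619 - 61461) = (456119 + I*√381623)/(-203080) = (456119 + I*√381623)*(-1/203080) = -456119/203080 - I*√381623/203080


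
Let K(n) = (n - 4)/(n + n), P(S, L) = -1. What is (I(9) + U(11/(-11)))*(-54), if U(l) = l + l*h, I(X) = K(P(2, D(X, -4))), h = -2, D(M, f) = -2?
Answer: -189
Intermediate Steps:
K(n) = (-4 + n)/(2*n) (K(n) = (-4 + n)/((2*n)) = (-4 + n)*(1/(2*n)) = (-4 + n)/(2*n))
I(X) = 5/2 (I(X) = (1/2)*(-4 - 1)/(-1) = (1/2)*(-1)*(-5) = 5/2)
U(l) = -l (U(l) = l + l*(-2) = l - 2*l = -l)
(I(9) + U(11/(-11)))*(-54) = (5/2 - 11/(-11))*(-54) = (5/2 - 11*(-1)/11)*(-54) = (5/2 - 1*(-1))*(-54) = (5/2 + 1)*(-54) = (7/2)*(-54) = -189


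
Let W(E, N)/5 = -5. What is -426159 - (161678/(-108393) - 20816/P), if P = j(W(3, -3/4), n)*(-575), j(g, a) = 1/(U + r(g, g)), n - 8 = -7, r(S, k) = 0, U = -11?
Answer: -26535862819607/62325975 ≈ -4.2576e+5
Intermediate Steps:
n = 1 (n = 8 - 7 = 1)
W(E, N) = -25 (W(E, N) = 5*(-5) = -25)
j(g, a) = -1/11 (j(g, a) = 1/(-11 + 0) = 1/(-11) = -1/11)
P = 575/11 (P = -1/11*(-575) = 575/11 ≈ 52.273)
-426159 - (161678/(-108393) - 20816/P) = -426159 - (161678/(-108393) - 20816/575/11) = -426159 - (161678*(-1/108393) - 20816*11/575) = -426159 - (-161678/108393 - 228976/575) = -426159 - 1*(-24912360418/62325975) = -426159 + 24912360418/62325975 = -26535862819607/62325975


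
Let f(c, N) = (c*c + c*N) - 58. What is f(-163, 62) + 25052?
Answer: 41457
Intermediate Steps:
f(c, N) = -58 + c**2 + N*c (f(c, N) = (c**2 + N*c) - 58 = -58 + c**2 + N*c)
f(-163, 62) + 25052 = (-58 + (-163)**2 + 62*(-163)) + 25052 = (-58 + 26569 - 10106) + 25052 = 16405 + 25052 = 41457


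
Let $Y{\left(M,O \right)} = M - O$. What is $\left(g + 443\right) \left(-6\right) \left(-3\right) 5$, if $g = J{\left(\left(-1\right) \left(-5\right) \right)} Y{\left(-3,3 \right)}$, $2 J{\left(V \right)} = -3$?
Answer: $40680$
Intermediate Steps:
$J{\left(V \right)} = - \frac{3}{2}$ ($J{\left(V \right)} = \frac{1}{2} \left(-3\right) = - \frac{3}{2}$)
$g = 9$ ($g = - \frac{3 \left(-3 - 3\right)}{2} = \left(- \frac{3}{2}\right) \left(-6\right) = 9$)
$\left(g + 443\right) \left(-6\right) \left(-3\right) 5 = \left(9 + 443\right) \left(-6\right) \left(-3\right) 5 = 452 \cdot 18 \cdot 5 = 452 \cdot 90 = 40680$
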